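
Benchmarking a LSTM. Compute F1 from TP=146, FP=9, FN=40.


Precision = 146/155 = 0.9419
Recall = 146/186 = 0.7849
F1 = 2·P·R/(P+R) = 2·TP/(2·TP+FP+FN) = 292/(292+9+40) = 292/341 = 0.8563

0.8563


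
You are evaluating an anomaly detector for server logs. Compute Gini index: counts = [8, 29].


Probabilities: [8/37, 29/37] ≈ [0.2162, 0.7838]
Σpᵢ² = (64 + 841)/37² = 905/1369
Gini = 1 - Σpᵢ² = 1 - 905/1369 = 0.3389

0.3389


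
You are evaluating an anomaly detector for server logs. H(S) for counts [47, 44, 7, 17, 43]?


Probabilities: [47/158, 44/158, 7/158, 17/158, 43/158] ≈ [0.2975, 0.2785, 0.0443, 0.1076, 0.2722]
H = -((47/158)·log₂(47/158) + (44/158)·log₂(44/158) + (7/158)·log₂(7/158) + (17/158)·log₂(17/158) + (43/158)·log₂(43/158))
  = 2.0902 bits

2.0902 bits


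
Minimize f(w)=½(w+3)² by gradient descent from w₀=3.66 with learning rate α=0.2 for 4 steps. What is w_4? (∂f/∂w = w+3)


step 1: grad = 3.66+3 = 6.66; w = 3.66 - 0.2·(6.66) = 2.328
step 2: grad = 2.328+3 = 5.328; w = 2.328 - 0.2·(5.328) = 1.2624
step 3: grad = 1.2624+3 = 4.2624; w = 1.2624 - 0.2·(4.2624) = 0.40992
step 4: grad = 0.40992+3 = 3.40992; w = 0.40992 - 0.2·(3.40992) = -0.272064

-0.272064


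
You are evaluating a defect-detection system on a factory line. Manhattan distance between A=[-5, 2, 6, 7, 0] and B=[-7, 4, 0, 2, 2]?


d = |-5+ 7| + |2-4| + |6-0| + |7-2| + |0-2|
  = 2 + 2 + 6 + 5 + 2
  = 17

17


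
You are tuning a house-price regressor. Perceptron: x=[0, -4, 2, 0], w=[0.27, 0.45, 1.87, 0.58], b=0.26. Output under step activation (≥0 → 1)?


z = (0)·(0.27) + (-4)·(0.45) + (2)·(1.87) + (0)·(0.58) + 0.26
  = 2.2
step(z) = 1 (z≥0)

1


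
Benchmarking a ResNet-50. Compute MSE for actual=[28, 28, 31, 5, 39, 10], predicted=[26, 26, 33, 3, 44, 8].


Squared errors: (28-26)²=4, (28-26)²=4, (31-33)²=4, (5-3)²=4, (39-44)²=25, (10-8)²=4
Sum = 45
MSE = 45/6 = 15/2

15/2


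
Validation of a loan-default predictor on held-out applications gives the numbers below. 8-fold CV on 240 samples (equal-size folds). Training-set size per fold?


Fold size = 240/8 = 30
Training per fold = 240 - 30 = 210

210


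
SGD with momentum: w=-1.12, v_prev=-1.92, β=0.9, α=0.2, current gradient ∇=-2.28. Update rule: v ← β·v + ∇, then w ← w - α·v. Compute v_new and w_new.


v_new = 0.9·-1.92 - 2.28 = -1.728 - 2.28 = -4.008
w_new = -1.12 - 0.2·-4.008 = -1.12 + 0.8016 = -0.3184

v_new=-4.008, w_new=-0.3184


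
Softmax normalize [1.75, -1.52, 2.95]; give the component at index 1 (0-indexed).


Exponentials: e^1.75=5.7546, e^-1.52=0.2187, e^2.95=19.106
Sum = 25.0793
Softmax = [0.2295, 0.0087, 0.7618]
p[1] = 0.2187/25.0793 = 0.0087

0.0087


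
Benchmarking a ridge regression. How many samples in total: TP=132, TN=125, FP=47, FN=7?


Total = TP + TN + FP + FN
= 132 + 125 + 47 + 7
= 311
(Predicted positive: 179, predicted negative: 132)

311


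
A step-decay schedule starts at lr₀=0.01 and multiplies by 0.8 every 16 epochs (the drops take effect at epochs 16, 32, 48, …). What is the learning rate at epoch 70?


n_drops = ⌊70/16⌋ = 4
lr = 0.01·0.8^4 = 0.01·0.4096 = 0.004096

0.004096


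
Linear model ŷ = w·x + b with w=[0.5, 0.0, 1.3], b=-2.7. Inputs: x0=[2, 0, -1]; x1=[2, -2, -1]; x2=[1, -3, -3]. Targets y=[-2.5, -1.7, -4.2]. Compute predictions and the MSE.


ŷ0 = (0.5)·(2) + (0.0)·(0) + (1.3)·(-1) - 2.7 = -3.0
ŷ1 = (0.5)·(2) + (0.0)·(-2) + (1.3)·(-1) - 2.7 = -3.0
ŷ2 = (0.5)·(1) + (0.0)·(-3) + (1.3)·(-3) - 2.7 = -6.1
errors² = [0.25, 1.69, 3.61]
MSE = 5.5500/3 = 1.85

1.85


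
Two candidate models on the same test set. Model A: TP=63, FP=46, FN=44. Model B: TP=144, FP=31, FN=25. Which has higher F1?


Model A: P=63/109=0.578, R=63/107=0.5888, F1=2PR/(P+R)=2TP/(2TP+FP+FN)=126/216=0.5833
Model B: P=144/175=0.8229, R=144/169=0.8521, F1=2PR/(P+R)=2TP/(2TP+FP+FN)=288/344=0.8372
0.5833 < 0.8372 → Model B

Model B


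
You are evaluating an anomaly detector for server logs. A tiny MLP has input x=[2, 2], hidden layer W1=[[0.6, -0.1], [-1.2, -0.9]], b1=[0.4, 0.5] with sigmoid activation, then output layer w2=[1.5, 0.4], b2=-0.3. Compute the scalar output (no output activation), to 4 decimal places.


z1[0] = (0.6)·(2) + (-0.1)·(2) + 0.4 = 1.4
z1[1] = (-1.2)·(2) + (-0.9)·(2) + 0.5 = -3.7
h = sigmoid(z1) = [0.8022, 0.0241]
output = (1.5)·(0.8022) + (0.4)·(0.0241) - 0.3 = 0.9129

0.9129


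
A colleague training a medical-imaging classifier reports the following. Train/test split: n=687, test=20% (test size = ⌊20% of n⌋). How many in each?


Test = ⌊687·20/100⌋ = 137
Train = 687 - 137 = 550

Train: 550, Test: 137


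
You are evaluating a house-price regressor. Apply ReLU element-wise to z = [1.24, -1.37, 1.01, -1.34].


ReLU(1.24) = max(0, 1.24) = 1.24
ReLU(-1.37) = max(0, -1.37) = 0.0
ReLU(1.01) = max(0, 1.01) = 1.01
ReLU(-1.34) = max(0, -1.34) = 0.0
result = [1.24, 0.0, 1.01, 0.0]

[1.24, 0.0, 1.01, 0.0]


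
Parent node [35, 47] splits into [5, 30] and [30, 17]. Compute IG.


Parent = [35, 47], H_parent = 0.9845
H_left = 0.5917 (n=35), H_right = 0.9441 (n=47)
H_children = (35/82)·0.5917 + (47/82)·0.9441 = 0.7937
IG = 0.9845 - 0.7937 = 0.1908

0.1908


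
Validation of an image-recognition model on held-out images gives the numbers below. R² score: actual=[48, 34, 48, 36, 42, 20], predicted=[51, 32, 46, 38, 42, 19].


ȳ = 38
SS_res = Σ(y-ŷ)² = 22
SS_tot = Σ(y-ȳ)² = 560
R² = 1 - SS_res/SS_tot = 1 - 0.0393 = 0.9607

0.9607


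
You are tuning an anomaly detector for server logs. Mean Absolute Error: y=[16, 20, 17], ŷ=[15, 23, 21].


Absolute errors: |16-15|=1, |20-23|=3, |17-21|=4
Sum = 8
MAE = 8/3 = 8/3

8/3


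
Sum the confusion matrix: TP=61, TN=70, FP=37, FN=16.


Total = TP + TN + FP + FN
= 61 + 70 + 37 + 16
= 184
(Predicted positive: 98, predicted negative: 86)

184


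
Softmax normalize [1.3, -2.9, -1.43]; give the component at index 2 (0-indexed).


Exponentials: e^1.3=3.6693, e^-2.9=0.055, e^-1.43=0.2393
Sum = 3.9636
Softmax = [0.9257, 0.0139, 0.0604]
p[2] = 0.2393/3.9636 = 0.0604

0.0604


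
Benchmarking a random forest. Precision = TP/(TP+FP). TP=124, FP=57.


Precision = TP/(TP+FP)
= 124/(124+57)
= 124/181 = 68.51%

68.51%


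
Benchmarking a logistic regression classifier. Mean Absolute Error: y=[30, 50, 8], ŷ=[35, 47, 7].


Absolute errors: |30-35|=5, |50-47|=3, |8-7|=1
Sum = 9
MAE = 9/3 = 3

3


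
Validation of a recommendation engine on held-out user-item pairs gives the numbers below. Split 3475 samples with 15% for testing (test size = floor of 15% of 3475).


Test = ⌊3475·15/100⌋ = 521
Train = 3475 - 521 = 2954

Train: 2954, Test: 521


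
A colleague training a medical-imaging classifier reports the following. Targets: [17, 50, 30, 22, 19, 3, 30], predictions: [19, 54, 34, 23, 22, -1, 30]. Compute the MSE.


Squared errors: (17-19)²=4, (50-54)²=16, (30-34)²=16, (22-23)²=1, (19-22)²=9, (3+ 1)²=16, (30-30)²=0
Sum = 62
MSE = 62/7 = 62/7

62/7


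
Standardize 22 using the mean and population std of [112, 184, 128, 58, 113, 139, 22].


μ = 108, σ = 49.3877
z = (22 - 108)/49.3877 = -1.7413

-1.7413


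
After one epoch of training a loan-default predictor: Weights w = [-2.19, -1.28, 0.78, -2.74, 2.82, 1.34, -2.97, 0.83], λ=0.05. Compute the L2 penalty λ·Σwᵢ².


‖w‖₂² = (-2.19)² + (-1.28)² + (0.78)² + (-2.74)² + (2.82)² + (1.34)² + (-2.97)² + (0.83)²
     = 4.7961 + 1.6384 + 0.6084 + 7.5076 + 7.9524 + 1.7956 + 8.8209 + 0.6889
     = 33.8083
λ·‖w‖₂² = 0.05·33.8083 = 1.690415

1.690415


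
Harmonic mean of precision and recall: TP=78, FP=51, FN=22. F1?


Precision = 78/129 = 0.6047
Recall = 78/100 = 0.78
F1 = 2·P·R/(P+R) = 2·TP/(2·TP+FP+FN) = 156/(156+51+22) = 156/229 = 0.6812

0.6812


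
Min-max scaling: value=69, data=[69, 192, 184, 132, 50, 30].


min=30, max=192
(69-30)/(192-30) = 39/162 = 0.2407

0.2407


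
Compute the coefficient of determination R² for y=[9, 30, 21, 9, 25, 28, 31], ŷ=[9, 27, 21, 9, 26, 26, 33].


ȳ = 21.8571
SS_res = Σ(y-ŷ)² = 18
SS_tot = Σ(y-ȳ)² = 528.86
R² = 1 - SS_res/SS_tot = 1 - 0.034 = 0.966

0.966


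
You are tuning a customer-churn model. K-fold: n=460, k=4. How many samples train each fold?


Fold size = 460/4 = 115
Training per fold = 460 - 115 = 345

345


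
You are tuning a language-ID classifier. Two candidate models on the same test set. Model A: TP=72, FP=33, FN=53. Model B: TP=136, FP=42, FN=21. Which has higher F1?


Model A: P=72/105=0.6857, R=72/125=0.576, F1=2PR/(P+R)=2TP/(2TP+FP+FN)=144/230=0.6261
Model B: P=136/178=0.764, R=136/157=0.8662, F1=2PR/(P+R)=2TP/(2TP+FP+FN)=272/335=0.8119
0.6261 < 0.8119 → Model B

Model B


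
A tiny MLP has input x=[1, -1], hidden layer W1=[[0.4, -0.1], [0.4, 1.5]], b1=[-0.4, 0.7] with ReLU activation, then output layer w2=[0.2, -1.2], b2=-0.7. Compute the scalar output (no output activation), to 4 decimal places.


z1[0] = (0.4)·(1) + (-0.1)·(-1) - 0.4 = 0.1
z1[1] = (0.4)·(1) + (1.5)·(-1) + 0.7 = -0.4
h = ReLU(z1) = [0.1, 0.0]
output = (0.2)·(0.1) + (-1.2)·(0.0) - 0.7 = -0.68

-0.68


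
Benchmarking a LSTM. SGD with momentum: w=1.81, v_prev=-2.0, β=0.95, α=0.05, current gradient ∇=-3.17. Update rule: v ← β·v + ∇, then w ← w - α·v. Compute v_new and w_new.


v_new = 0.95·-2.0 - 3.17 = -1.9 - 3.17 = -5.07
w_new = 1.81 - 0.05·-5.07 = 1.81 + 0.2535 = 2.0635

v_new=-5.07, w_new=2.0635


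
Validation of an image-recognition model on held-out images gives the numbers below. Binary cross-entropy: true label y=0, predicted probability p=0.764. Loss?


BCE = -[y·ln(p) + (1-y)·ln(1-p)]
= -0 - 1·ln(1-0.764)
= -ln(0.236) = 1.4439

1.4439


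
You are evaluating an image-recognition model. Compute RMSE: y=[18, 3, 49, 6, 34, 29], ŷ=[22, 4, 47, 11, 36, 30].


MSE = 51/6 = 8.5
RMSE = √(51/6) = 2.9155

2.9155


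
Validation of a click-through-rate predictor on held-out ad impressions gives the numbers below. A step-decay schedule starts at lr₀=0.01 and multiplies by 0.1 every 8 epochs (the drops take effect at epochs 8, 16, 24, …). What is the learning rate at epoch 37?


n_drops = ⌊37/8⌋ = 4
lr = 0.01·0.1^4 = 0.01·0.0001 = 0.000001

0.000001


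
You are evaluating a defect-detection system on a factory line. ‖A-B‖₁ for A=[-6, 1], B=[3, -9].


d = |-6-3| + |1+ 9|
  = 9 + 10
  = 19

19


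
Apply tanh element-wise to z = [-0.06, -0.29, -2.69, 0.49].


tanh(-0.06) = -0.0599
tanh(-0.29) = -0.2821
tanh(-2.69) = -0.9908
tanh(0.49) = 0.4542
result = [-0.0599, -0.2821, -0.9908, 0.4542]

[-0.0599, -0.2821, -0.9908, 0.4542]


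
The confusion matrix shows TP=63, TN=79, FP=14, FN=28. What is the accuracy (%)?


Accuracy = (TP+TN)/(TP+TN+FP+FN)
= (63+79)/(184)
= 142/184 = 77.17%

77.17%


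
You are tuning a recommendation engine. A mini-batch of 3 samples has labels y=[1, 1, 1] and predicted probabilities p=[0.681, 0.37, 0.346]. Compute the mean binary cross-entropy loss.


L[0] = -ln(0.681) = 0.3842
L[1] = -ln(0.37) = 0.9943
L[2] = -ln(0.346) = 1.0613
mean = (0.3842 + 0.9943 + 1.0613)/3 = 0.8133

0.8133


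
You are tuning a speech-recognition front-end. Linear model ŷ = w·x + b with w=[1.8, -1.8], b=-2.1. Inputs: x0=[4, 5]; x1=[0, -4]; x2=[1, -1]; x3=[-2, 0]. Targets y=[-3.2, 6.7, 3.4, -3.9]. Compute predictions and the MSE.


ŷ0 = (1.8)·(4) + (-1.8)·(5) - 2.1 = -3.9
ŷ1 = (1.8)·(0) + (-1.8)·(-4) - 2.1 = 5.1
ŷ2 = (1.8)·(1) + (-1.8)·(-1) - 2.1 = 1.5
ŷ3 = (1.8)·(-2) + (-1.8)·(0) - 2.1 = -5.7
errors² = [0.49, 2.56, 3.61, 3.24]
MSE = 9.9000/4 = 2.475

2.475


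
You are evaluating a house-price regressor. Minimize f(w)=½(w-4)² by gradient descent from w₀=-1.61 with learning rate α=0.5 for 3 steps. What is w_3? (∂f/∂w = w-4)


step 1: grad = -1.61-4 = -5.61; w = -1.61 - 0.5·(-5.61) = 1.195
step 2: grad = 1.195-4 = -2.805; w = 1.195 - 0.5·(-2.805) = 2.5975
step 3: grad = 2.5975-4 = -1.4025; w = 2.5975 - 0.5·(-1.4025) = 3.29875

3.29875


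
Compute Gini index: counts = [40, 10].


Probabilities: [40/50, 10/50] ≈ [0.8, 0.2]
Σpᵢ² = (1600 + 100)/50² = 1700/2500
Gini = 1 - Σpᵢ² = 1 - 1700/2500 = 0.32

0.32


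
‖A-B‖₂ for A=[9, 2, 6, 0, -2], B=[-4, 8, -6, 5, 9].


d = √((9+ 4)² + (2-8)² + (6+ 6)² + (0-5)² + (-2-9)²)
  = √(169 + 36 + 144 + 25 + 121)
  = √495 = 22.2486

22.2486


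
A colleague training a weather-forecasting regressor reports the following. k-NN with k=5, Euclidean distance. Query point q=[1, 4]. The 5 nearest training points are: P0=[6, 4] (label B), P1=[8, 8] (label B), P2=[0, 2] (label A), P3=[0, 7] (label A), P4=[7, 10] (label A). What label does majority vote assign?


d(q,P0) = 5.0  (label B)
d(q,P1) = 8.0623  (label B)
d(q,P2) = 2.2361  (label A)
d(q,P3) = 3.1623  (label A)
d(q,P4) = 8.4853  (label A)
Votes: A=3, B=2
Majority → A

A


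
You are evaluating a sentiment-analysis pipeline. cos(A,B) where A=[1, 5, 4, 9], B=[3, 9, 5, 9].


A·B = 1·3 + 5·9 + 4·5 + 9·9 = 149
‖A‖ = √123 = 11.0905, ‖B‖ = √196 = 14
cos = 149/(√123·√196) = 149/√24108 = 0.9596

0.9596


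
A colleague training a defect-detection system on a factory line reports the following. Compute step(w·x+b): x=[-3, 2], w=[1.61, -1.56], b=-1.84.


z = (-3)·(1.61) + (2)·(-1.56) - 1.84
  = -9.79
step(z) = 0 (z<0)

0


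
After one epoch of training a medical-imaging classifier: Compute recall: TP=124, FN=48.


Recall = TP/(TP+FN)
= 124/(124+48)
= 124/172 = 72.09%

72.09%


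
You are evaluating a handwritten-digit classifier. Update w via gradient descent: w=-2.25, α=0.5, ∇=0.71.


w_new = w - α·∇
= -2.25 - 0.5·0.71
= -2.25 - 0.355
= -2.605

-2.605


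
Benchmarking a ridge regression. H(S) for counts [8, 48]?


Probabilities: [8/56, 48/56] ≈ [0.1429, 0.8571]
H = -((8/56)·log₂(8/56) + (48/56)·log₂(48/56))
  = 0.5917 bits

0.5917 bits


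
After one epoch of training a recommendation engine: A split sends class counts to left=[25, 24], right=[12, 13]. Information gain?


Parent = [37, 37], H_parent = 1
H_left = 0.9997 (n=49), H_right = 0.9988 (n=25)
H_children = (49/74)·0.9997 + (25/74)·0.9988 = 0.9994
IG = 1 - 0.9994 = 0.0006

0.0006


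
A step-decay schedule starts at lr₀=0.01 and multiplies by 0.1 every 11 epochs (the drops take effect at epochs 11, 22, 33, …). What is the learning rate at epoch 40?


n_drops = ⌊40/11⌋ = 3
lr = 0.01·0.1^3 = 0.01·0.001 = 0.00001

0.00001


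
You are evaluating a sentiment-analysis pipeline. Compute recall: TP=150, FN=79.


Recall = TP/(TP+FN)
= 150/(150+79)
= 150/229 = 65.5%

65.5%


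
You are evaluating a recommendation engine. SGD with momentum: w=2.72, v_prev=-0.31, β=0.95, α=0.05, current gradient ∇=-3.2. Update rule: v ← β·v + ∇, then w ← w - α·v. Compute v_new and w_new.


v_new = 0.95·-0.31 - 3.2 = -0.2945 - 3.2 = -3.4945
w_new = 2.72 - 0.05·-3.4945 = 2.72 + 0.174725 = 2.894725

v_new=-3.4945, w_new=2.894725


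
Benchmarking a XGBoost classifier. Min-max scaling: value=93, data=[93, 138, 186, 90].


min=90, max=186
(93-90)/(186-90) = 3/96 = 0.0312

0.0312


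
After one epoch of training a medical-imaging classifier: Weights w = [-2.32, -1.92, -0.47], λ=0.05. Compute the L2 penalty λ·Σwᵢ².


‖w‖₂² = (-2.32)² + (-1.92)² + (-0.47)²
     = 5.3824 + 3.6864 + 0.2209
     = 9.2897
λ·‖w‖₂² = 0.05·9.2897 = 0.464485

0.464485


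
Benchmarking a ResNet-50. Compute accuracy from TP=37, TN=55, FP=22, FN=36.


Accuracy = (TP+TN)/(TP+TN+FP+FN)
= (37+55)/(150)
= 92/150 = 61.33%

61.33%


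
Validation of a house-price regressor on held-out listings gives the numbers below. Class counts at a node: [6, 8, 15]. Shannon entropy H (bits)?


Probabilities: [6/29, 8/29, 15/29] ≈ [0.2069, 0.2759, 0.5172]
H = -((6/29)·log₂(6/29) + (8/29)·log₂(8/29) + (15/29)·log₂(15/29))
  = 1.4748 bits

1.4748 bits


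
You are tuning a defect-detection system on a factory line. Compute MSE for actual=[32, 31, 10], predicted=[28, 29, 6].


Squared errors: (32-28)²=16, (31-29)²=4, (10-6)²=16
Sum = 36
MSE = 36/3 = 12

12


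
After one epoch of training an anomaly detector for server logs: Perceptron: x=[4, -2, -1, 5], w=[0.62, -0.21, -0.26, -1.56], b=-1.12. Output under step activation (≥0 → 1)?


z = (4)·(0.62) + (-2)·(-0.21) + (-1)·(-0.26) + (5)·(-1.56) - 1.12
  = -5.76
step(z) = 0 (z<0)

0


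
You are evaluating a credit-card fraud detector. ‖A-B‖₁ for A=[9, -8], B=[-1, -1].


d = |9+ 1| + |-8+ 1|
  = 10 + 7
  = 17

17


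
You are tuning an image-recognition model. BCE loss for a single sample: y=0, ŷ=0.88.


BCE = -[y·ln(p) + (1-y)·ln(1-p)]
= -0 - 1·ln(1-0.88)
= -ln(0.12) = 2.1203

2.1203


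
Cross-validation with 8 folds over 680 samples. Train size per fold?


Fold size = 680/8 = 85
Training per fold = 680 - 85 = 595

595


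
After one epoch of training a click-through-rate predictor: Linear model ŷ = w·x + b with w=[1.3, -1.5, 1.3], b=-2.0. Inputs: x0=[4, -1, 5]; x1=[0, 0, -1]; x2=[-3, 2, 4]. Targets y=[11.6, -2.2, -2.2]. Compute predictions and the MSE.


ŷ0 = (1.3)·(4) + (-1.5)·(-1) + (1.3)·(5) - 2.0 = 11.2
ŷ1 = (1.3)·(0) + (-1.5)·(0) + (1.3)·(-1) - 2.0 = -3.3
ŷ2 = (1.3)·(-3) + (-1.5)·(2) + (1.3)·(4) - 2.0 = -3.7
errors² = [0.16, 1.21, 2.25]
MSE = 3.6200/3 = 1.2067

1.2067


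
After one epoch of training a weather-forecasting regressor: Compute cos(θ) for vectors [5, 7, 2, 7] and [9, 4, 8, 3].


A·B = 5·9 + 7·4 + 2·8 + 7·3 = 110
‖A‖ = √127 = 11.2694, ‖B‖ = √170 = 13.0384
cos = 110/(√127·√170) = 110/√21590 = 0.7486

0.7486


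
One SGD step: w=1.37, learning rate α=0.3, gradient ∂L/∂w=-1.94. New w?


w_new = w - α·∇
= 1.37 - 0.3·-1.94
= 1.37 + 0.582
= 1.952

1.952


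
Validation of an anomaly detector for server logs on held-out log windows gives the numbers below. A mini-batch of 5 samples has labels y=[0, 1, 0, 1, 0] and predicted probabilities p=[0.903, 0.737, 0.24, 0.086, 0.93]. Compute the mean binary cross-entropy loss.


L[0] = -ln(1-0.903) = -ln(0.097) = 2.333
L[1] = -ln(0.737) = 0.3052
L[2] = -ln(1-0.24) = -ln(0.76) = 0.2744
L[3] = -ln(0.086) = 2.4534
L[4] = -ln(1-0.93) = -ln(0.07) = 2.6593
mean = (2.333 + 0.3052 + 0.2744 + 2.4534 + 2.6593)/5 = 1.6051

1.6051


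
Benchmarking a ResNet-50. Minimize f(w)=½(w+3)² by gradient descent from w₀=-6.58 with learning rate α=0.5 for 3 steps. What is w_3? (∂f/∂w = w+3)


step 1: grad = -6.58+3 = -3.58; w = -6.58 - 0.5·(-3.58) = -4.79
step 2: grad = -4.79+3 = -1.79; w = -4.79 - 0.5·(-1.79) = -3.895
step 3: grad = -3.895+3 = -0.895; w = -3.895 - 0.5·(-0.895) = -3.4475

-3.4475


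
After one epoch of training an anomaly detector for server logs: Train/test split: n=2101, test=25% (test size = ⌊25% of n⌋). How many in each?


Test = ⌊2101·25/100⌋ = 525
Train = 2101 - 525 = 1576

Train: 1576, Test: 525


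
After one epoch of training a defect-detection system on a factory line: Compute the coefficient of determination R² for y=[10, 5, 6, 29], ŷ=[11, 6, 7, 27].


ȳ = 12.5
SS_res = Σ(y-ŷ)² = 7
SS_tot = Σ(y-ȳ)² = 377
R² = 1 - SS_res/SS_tot = 1 - 0.0186 = 0.9814

0.9814


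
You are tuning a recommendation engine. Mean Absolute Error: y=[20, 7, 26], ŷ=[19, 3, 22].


Absolute errors: |20-19|=1, |7-3|=4, |26-22|=4
Sum = 9
MAE = 9/3 = 3

3


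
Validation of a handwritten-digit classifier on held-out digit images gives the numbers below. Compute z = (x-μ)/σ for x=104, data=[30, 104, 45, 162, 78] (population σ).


μ = 83.8, σ = 46.812
z = (104 - 83.8)/46.812 = 0.4315

0.4315


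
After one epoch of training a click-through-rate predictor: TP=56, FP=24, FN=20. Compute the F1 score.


Precision = 56/80 = 0.7
Recall = 56/76 = 0.7368
F1 = 2·P·R/(P+R) = 2·TP/(2·TP+FP+FN) = 112/(112+24+20) = 112/156 = 0.7179

0.7179


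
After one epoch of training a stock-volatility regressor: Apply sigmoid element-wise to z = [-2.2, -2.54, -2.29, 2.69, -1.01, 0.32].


σ(-2.2) = 1/(1+e^2.2) = 0.0998
σ(-2.54) = 1/(1+e^2.54) = 0.0731
σ(-2.29) = 1/(1+e^2.29) = 0.092
σ(2.69) = 1/(1+e^-2.69) = 0.9364
σ(-1.01) = 1/(1+e^1.01) = 0.267
σ(0.32) = 1/(1+e^-0.32) = 0.5793
result = [0.0998, 0.0731, 0.092, 0.9364, 0.267, 0.5793]

[0.0998, 0.0731, 0.092, 0.9364, 0.267, 0.5793]


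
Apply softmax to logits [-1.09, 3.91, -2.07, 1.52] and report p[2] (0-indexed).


Exponentials: e^-1.09=0.3362, e^3.91=49.899, e^-2.07=0.1262, e^1.52=4.5722
Sum = 54.9336
Softmax = [0.0061, 0.9084, 0.0023, 0.0832]
p[2] = 0.1262/54.9336 = 0.0023

0.0023


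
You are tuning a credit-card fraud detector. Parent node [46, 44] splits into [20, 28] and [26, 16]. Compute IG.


Parent = [46, 44], H_parent = 0.9996
H_left = 0.9799 (n=48), H_right = 0.9587 (n=42)
H_children = (48/90)·0.9799 + (42/90)·0.9587 = 0.97
IG = 0.9996 - 0.97 = 0.0296

0.0296


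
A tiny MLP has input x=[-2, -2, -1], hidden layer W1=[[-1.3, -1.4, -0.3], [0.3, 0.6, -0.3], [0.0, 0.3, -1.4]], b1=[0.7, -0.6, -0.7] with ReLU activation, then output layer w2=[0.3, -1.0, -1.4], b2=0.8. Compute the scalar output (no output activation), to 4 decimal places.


z1[0] = (-1.3)·(-2) + (-1.4)·(-2) + (-0.3)·(-1) + 0.7 = 6.4
z1[1] = (0.3)·(-2) + (0.6)·(-2) + (-0.3)·(-1) - 0.6 = -2.1
z1[2] = (0.0)·(-2) + (0.3)·(-2) + (-1.4)·(-1) - 0.7 = 0.1
h = ReLU(z1) = [6.4, 0.0, 0.1]
output = (0.3)·(6.4) + (-1.0)·(0.0) + (-1.4)·(0.1) + 0.8 = 2.58

2.58


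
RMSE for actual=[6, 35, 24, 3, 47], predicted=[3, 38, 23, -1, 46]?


MSE = 36/5 = 7.2
RMSE = √(36/5) = 2.6833

2.6833


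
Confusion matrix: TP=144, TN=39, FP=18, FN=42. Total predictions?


Total = TP + TN + FP + FN
= 144 + 39 + 18 + 42
= 243
(Predicted positive: 162, predicted negative: 81)

243


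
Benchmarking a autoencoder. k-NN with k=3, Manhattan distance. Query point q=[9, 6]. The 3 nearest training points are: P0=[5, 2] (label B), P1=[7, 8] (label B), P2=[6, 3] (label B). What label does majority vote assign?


d(q,P0) = 8  (label B)
d(q,P1) = 4  (label B)
d(q,P2) = 6  (label B)
Votes: A=0, B=3
Majority → B

B


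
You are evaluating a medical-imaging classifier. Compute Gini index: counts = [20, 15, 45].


Probabilities: [20/80, 15/80, 45/80] ≈ [0.25, 0.1875, 0.5625]
Σpᵢ² = (400 + 225 + 2025)/80² = 2650/6400
Gini = 1 - Σpᵢ² = 1 - 2650/6400 = 0.5859

0.5859


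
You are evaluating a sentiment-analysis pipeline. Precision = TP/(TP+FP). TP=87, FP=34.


Precision = TP/(TP+FP)
= 87/(87+34)
= 87/121 = 71.9%

71.9%


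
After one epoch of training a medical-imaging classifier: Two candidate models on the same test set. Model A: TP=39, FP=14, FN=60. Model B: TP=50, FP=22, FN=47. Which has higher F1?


Model A: P=39/53=0.7358, R=39/99=0.3939, F1=2PR/(P+R)=2TP/(2TP+FP+FN)=78/152=0.5132
Model B: P=50/72=0.6944, R=50/97=0.5155, F1=2PR/(P+R)=2TP/(2TP+FP+FN)=100/169=0.5917
0.5132 < 0.5917 → Model B

Model B


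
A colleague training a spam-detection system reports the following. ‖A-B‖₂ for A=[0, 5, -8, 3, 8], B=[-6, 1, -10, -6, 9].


d = √((0+ 6)² + (5-1)² + (-8+ 10)² + (3+ 6)² + (8-9)²)
  = √(36 + 16 + 4 + 81 + 1)
  = √138 = 11.7473

11.7473


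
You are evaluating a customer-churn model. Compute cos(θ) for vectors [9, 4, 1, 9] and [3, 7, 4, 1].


A·B = 9·3 + 4·7 + 1·4 + 9·1 = 68
‖A‖ = √179 = 13.3791, ‖B‖ = √75 = 8.6603
cos = 68/(√179·√75) = 68/√13425 = 0.5869

0.5869


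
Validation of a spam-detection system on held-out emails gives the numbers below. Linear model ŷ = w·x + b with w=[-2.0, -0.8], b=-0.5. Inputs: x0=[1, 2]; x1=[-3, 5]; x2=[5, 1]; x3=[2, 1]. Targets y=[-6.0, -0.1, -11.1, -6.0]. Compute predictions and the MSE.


ŷ0 = (-2.0)·(1) + (-0.8)·(2) - 0.5 = -4.1
ŷ1 = (-2.0)·(-3) + (-0.8)·(5) - 0.5 = 1.5
ŷ2 = (-2.0)·(5) + (-0.8)·(1) - 0.5 = -11.3
ŷ3 = (-2.0)·(2) + (-0.8)·(1) - 0.5 = -5.3
errors² = [3.61, 2.56, 0.04, 0.49]
MSE = 6.7000/4 = 1.675

1.675


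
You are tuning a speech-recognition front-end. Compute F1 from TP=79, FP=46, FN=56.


Precision = 79/125 = 0.632
Recall = 79/135 = 0.5852
F1 = 2·P·R/(P+R) = 2·TP/(2·TP+FP+FN) = 158/(158+46+56) = 158/260 = 0.6077

0.6077


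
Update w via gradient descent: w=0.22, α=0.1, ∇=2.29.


w_new = w - α·∇
= 0.22 - 0.1·2.29
= 0.22 - 0.229
= -0.009

-0.009


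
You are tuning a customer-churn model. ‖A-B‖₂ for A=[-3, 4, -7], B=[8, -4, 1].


d = √((-3-8)² + (4+ 4)² + (-7-1)²)
  = √(121 + 64 + 64)
  = √249 = 15.7797

15.7797


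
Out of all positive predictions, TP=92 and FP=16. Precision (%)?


Precision = TP/(TP+FP)
= 92/(92+16)
= 92/108 = 85.19%

85.19%


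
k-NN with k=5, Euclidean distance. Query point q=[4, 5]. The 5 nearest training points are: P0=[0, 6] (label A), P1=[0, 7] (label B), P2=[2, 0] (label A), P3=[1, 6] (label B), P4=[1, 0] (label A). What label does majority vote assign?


d(q,P0) = 4.1231  (label A)
d(q,P1) = 4.4721  (label B)
d(q,P2) = 5.3852  (label A)
d(q,P3) = 3.1623  (label B)
d(q,P4) = 5.831  (label A)
Votes: A=3, B=2
Majority → A

A


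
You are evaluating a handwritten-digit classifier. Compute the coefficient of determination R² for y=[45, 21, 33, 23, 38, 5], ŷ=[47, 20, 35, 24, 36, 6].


ȳ = 27.5
SS_res = Σ(y-ŷ)² = 15
SS_tot = Σ(y-ȳ)² = 1015.5
R² = 1 - SS_res/SS_tot = 1 - 0.0148 = 0.9852

0.9852


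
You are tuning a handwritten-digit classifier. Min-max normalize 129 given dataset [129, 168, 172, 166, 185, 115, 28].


min=28, max=185
(129-28)/(185-28) = 101/157 = 0.6433

0.6433


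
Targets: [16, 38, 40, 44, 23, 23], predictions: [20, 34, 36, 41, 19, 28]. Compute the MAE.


Absolute errors: |16-20|=4, |38-34|=4, |40-36|=4, |44-41|=3, |23-19|=4, |23-28|=5
Sum = 24
MAE = 24/6 = 4

4


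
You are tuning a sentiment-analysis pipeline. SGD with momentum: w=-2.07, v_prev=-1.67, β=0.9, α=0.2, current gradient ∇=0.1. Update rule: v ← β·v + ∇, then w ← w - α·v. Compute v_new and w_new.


v_new = 0.9·-1.67 + 0.1 = -1.503 + 0.1 = -1.403
w_new = -2.07 - 0.2·-1.403 = -2.07 + 0.2806 = -1.7894

v_new=-1.403, w_new=-1.7894


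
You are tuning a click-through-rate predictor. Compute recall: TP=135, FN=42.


Recall = TP/(TP+FN)
= 135/(135+42)
= 135/177 = 76.27%

76.27%


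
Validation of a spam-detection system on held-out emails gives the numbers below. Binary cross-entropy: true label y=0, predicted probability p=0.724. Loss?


BCE = -[y·ln(p) + (1-y)·ln(1-p)]
= -0 - 1·ln(1-0.724)
= -ln(0.276) = 1.2874

1.2874


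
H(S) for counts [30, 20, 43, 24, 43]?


Probabilities: [30/160, 20/160, 43/160, 24/160, 43/160] ≈ [0.1875, 0.125, 0.2687, 0.15, 0.2687]
H = -((30/160)·log₂(30/160) + (20/160)·log₂(20/160) + (43/160)·log₂(43/160) + (24/160)·log₂(24/160) + (43/160)·log₂(43/160))
  = 2.2573 bits

2.2573 bits


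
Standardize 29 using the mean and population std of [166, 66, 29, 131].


μ = 98, σ = 53.6144
z = (29 - 98)/53.6144 = -1.287

-1.287


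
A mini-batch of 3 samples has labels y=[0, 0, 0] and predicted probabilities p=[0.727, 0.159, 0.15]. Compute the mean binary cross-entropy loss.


L[0] = -ln(1-0.727) = -ln(0.273) = 1.2983
L[1] = -ln(1-0.159) = -ln(0.841) = 0.1732
L[2] = -ln(1-0.15) = -ln(0.85) = 0.1625
mean = (1.2983 + 0.1732 + 0.1625)/3 = 0.5447

0.5447


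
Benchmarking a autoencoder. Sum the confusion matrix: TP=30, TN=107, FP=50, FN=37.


Total = TP + TN + FP + FN
= 30 + 107 + 50 + 37
= 224
(Predicted positive: 80, predicted negative: 144)

224


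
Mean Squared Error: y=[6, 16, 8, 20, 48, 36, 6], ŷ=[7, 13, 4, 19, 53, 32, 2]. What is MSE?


Squared errors: (6-7)²=1, (16-13)²=9, (8-4)²=16, (20-19)²=1, (48-53)²=25, (36-32)²=16, (6-2)²=16
Sum = 84
MSE = 84/7 = 12

12


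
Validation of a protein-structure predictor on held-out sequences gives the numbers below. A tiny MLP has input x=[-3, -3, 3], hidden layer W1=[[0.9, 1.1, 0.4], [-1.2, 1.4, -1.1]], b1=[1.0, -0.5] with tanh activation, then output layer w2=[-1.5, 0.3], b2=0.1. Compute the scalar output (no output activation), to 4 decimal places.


z1[0] = (0.9)·(-3) + (1.1)·(-3) + (0.4)·(3) + 1.0 = -3.8
z1[1] = (-1.2)·(-3) + (1.4)·(-3) + (-1.1)·(3) - 0.5 = -4.4
h = tanh(z1) = [-0.999, -0.9997]
output = (-1.5)·(-0.999) + (0.3)·(-0.9997) + 0.1 = 1.2986

1.2986


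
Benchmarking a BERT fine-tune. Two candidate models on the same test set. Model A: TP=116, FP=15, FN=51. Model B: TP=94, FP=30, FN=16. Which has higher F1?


Model A: P=116/131=0.8855, R=116/167=0.6946, F1=2PR/(P+R)=2TP/(2TP+FP+FN)=232/298=0.7785
Model B: P=94/124=0.7581, R=94/110=0.8545, F1=2PR/(P+R)=2TP/(2TP+FP+FN)=188/234=0.8034
0.7785 < 0.8034 → Model B

Model B


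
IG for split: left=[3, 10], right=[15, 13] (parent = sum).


Parent = [18, 23], H_parent = 0.9892
H_left = 0.7793 (n=13), H_right = 0.9963 (n=28)
H_children = (13/41)·0.7793 + (28/41)·0.9963 = 0.9275
IG = 0.9892 - 0.9275 = 0.0617

0.0617


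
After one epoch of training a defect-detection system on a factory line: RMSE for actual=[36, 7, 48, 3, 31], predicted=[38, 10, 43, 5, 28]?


MSE = 51/5 = 10.2
RMSE = √(51/5) = 3.1937

3.1937


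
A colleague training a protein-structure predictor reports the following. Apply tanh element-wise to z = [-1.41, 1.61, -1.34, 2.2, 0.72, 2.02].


tanh(-1.41) = -0.8875
tanh(1.61) = 0.9232
tanh(-1.34) = -0.8717
tanh(2.2) = 0.9757
tanh(0.72) = 0.6169
tanh(2.02) = 0.9654
result = [-0.8875, 0.9232, -0.8717, 0.9757, 0.6169, 0.9654]

[-0.8875, 0.9232, -0.8717, 0.9757, 0.6169, 0.9654]


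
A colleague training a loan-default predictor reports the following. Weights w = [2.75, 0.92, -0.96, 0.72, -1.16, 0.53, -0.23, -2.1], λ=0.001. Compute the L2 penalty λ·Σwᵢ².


‖w‖₂² = (2.75)² + (0.92)² + (-0.96)² + (0.72)² + (-1.16)² + (0.53)² + (-0.23)² + (-2.1)²
     = 7.5625 + 0.8464 + 0.9216 + 0.5184 + 1.3456 + 0.2809 + 0.0529 + 4.41
     = 15.9383
λ·‖w‖₂² = 0.001·15.9383 = 0.015938

0.015938


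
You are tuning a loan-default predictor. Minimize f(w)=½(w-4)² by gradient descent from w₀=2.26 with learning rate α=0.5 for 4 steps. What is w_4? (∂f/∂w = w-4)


step 1: grad = 2.26-4 = -1.74; w = 2.26 - 0.5·(-1.74) = 3.13
step 2: grad = 3.13-4 = -0.87; w = 3.13 - 0.5·(-0.87) = 3.565
step 3: grad = 3.565-4 = -0.435; w = 3.565 - 0.5·(-0.435) = 3.7825
step 4: grad = 3.7825-4 = -0.2175; w = 3.7825 - 0.5·(-0.2175) = 3.89125

3.89125


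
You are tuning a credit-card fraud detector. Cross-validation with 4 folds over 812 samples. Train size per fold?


Fold size = 812/4 = 203
Training per fold = 812 - 203 = 609

609


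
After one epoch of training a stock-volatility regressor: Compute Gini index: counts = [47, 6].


Probabilities: [47/53, 6/53] ≈ [0.8868, 0.1132]
Σpᵢ² = (2209 + 36)/53² = 2245/2809
Gini = 1 - Σpᵢ² = 1 - 2245/2809 = 0.2008

0.2008


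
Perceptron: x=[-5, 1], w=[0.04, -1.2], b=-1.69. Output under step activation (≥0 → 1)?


z = (-5)·(0.04) + (1)·(-1.2) - 1.69
  = -3.09
step(z) = 0 (z<0)

0


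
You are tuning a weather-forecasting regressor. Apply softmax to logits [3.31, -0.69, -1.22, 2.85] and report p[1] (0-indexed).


Exponentials: e^3.31=27.3851, e^-0.69=0.5016, e^-1.22=0.2952, e^2.85=17.2878
Sum = 45.4697
Softmax = [0.6023, 0.011, 0.0065, 0.3802]
p[1] = 0.5016/45.4697 = 0.011

0.011


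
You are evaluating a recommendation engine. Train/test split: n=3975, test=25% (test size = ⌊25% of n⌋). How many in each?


Test = ⌊3975·25/100⌋ = 993
Train = 3975 - 993 = 2982

Train: 2982, Test: 993


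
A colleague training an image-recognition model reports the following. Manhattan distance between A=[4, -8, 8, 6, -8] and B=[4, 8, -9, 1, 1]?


d = |4-4| + |-8-8| + |8+ 9| + |6-1| + |-8-1|
  = 0 + 16 + 17 + 5 + 9
  = 47

47


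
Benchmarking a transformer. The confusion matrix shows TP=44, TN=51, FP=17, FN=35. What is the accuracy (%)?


Accuracy = (TP+TN)/(TP+TN+FP+FN)
= (44+51)/(147)
= 95/147 = 64.63%

64.63%


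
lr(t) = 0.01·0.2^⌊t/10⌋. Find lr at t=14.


n_drops = ⌊14/10⌋ = 1
lr = 0.01·0.2^1 = 0.01·0.2 = 0.002

0.002


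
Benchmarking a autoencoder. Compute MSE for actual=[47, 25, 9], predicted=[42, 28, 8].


Squared errors: (47-42)²=25, (25-28)²=9, (9-8)²=1
Sum = 35
MSE = 35/3 = 35/3

35/3


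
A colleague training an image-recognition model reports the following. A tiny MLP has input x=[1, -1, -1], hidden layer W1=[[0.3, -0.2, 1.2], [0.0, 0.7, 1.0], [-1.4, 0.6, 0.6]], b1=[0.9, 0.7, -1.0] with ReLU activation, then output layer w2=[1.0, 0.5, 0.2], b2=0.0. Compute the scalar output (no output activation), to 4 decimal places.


z1[0] = (0.3)·(1) + (-0.2)·(-1) + (1.2)·(-1) + 0.9 = 0.2
z1[1] = (0.0)·(1) + (0.7)·(-1) + (1.0)·(-1) + 0.7 = -1.0
z1[2] = (-1.4)·(1) + (0.6)·(-1) + (0.6)·(-1) - 1.0 = -3.6
h = ReLU(z1) = [0.2, 0.0, 0.0]
output = (1.0)·(0.2) + (0.5)·(0.0) + (0.2)·(0.0) + 0.0 = 0.2

0.2


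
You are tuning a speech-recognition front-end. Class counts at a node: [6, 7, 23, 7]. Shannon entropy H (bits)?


Probabilities: [6/43, 7/43, 23/43, 7/43] ≈ [0.1395, 0.1628, 0.5349, 0.1628]
H = -((6/43)·log₂(6/43) + (7/43)·log₂(7/43) + (23/43)·log₂(23/43) + (7/43)·log₂(7/43))
  = 1.732 bits

1.732 bits


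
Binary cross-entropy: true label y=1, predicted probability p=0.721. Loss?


BCE = -[y·ln(p) + (1-y)·ln(1-p)]
= -1·ln(0.721) - 0
= -ln(0.721) = 0.3271

0.3271


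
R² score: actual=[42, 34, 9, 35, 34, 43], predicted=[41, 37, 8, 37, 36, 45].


ȳ = 32.8333
SS_res = Σ(y-ŷ)² = 23
SS_tot = Σ(y-ȳ)² = 762.83
R² = 1 - SS_res/SS_tot = 1 - 0.0302 = 0.9698

0.9698


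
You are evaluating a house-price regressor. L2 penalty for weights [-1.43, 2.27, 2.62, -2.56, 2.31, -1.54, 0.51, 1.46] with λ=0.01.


‖w‖₂² = (-1.43)² + (2.27)² + (2.62)² + (-2.56)² + (2.31)² + (-1.54)² + (0.51)² + (1.46)²
     = 2.0449 + 5.1529 + 6.8644 + 6.5536 + 5.3361 + 2.3716 + 0.2601 + 2.1316
     = 30.7152
λ·‖w‖₂² = 0.01·30.7152 = 0.307152

0.307152


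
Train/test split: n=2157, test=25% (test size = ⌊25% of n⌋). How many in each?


Test = ⌊2157·25/100⌋ = 539
Train = 2157 - 539 = 1618

Train: 1618, Test: 539


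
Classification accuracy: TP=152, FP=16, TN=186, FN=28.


Accuracy = (TP+TN)/(TP+TN+FP+FN)
= (152+186)/(382)
= 338/382 = 88.48%

88.48%


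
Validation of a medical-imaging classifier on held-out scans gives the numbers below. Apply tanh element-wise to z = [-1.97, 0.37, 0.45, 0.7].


tanh(-1.97) = -0.9618
tanh(0.37) = 0.354
tanh(0.45) = 0.4219
tanh(0.7) = 0.6044
result = [-0.9618, 0.354, 0.4219, 0.6044]

[-0.9618, 0.354, 0.4219, 0.6044]


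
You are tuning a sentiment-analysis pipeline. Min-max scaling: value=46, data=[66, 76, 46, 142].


min=46, max=142
(46-46)/(142-46) = 0/96 = 0.0

0.0


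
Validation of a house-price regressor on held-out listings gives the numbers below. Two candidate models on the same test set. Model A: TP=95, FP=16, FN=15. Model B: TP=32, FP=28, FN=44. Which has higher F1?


Model A: P=95/111=0.8559, R=95/110=0.8636, F1=2PR/(P+R)=2TP/(2TP+FP+FN)=190/221=0.8597
Model B: P=32/60=0.5333, R=32/76=0.4211, F1=2PR/(P+R)=2TP/(2TP+FP+FN)=64/136=0.4706
0.8597 > 0.4706 → Model A

Model A


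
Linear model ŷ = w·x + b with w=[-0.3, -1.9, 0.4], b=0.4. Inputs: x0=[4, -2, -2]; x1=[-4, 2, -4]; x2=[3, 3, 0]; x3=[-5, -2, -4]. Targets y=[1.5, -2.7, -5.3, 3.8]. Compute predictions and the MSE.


ŷ0 = (-0.3)·(4) + (-1.9)·(-2) + (0.4)·(-2) + 0.4 = 2.2
ŷ1 = (-0.3)·(-4) + (-1.9)·(2) + (0.4)·(-4) + 0.4 = -3.8
ŷ2 = (-0.3)·(3) + (-1.9)·(3) + (0.4)·(0) + 0.4 = -6.2
ŷ3 = (-0.3)·(-5) + (-1.9)·(-2) + (0.4)·(-4) + 0.4 = 4.1
errors² = [0.49, 1.21, 0.81, 0.09]
MSE = 2.6000/4 = 0.65

0.65


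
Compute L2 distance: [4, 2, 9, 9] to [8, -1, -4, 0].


d = √((4-8)² + (2+ 1)² + (9+ 4)² + (9-0)²)
  = √(16 + 9 + 169 + 81)
  = √275 = 16.5831

16.5831


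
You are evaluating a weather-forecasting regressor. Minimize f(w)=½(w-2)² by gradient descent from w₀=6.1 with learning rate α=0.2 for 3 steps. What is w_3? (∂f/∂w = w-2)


step 1: grad = 6.1-2 = 4.1; w = 6.1 - 0.2·(4.1) = 5.28
step 2: grad = 5.28-2 = 3.28; w = 5.28 - 0.2·(3.28) = 4.624
step 3: grad = 4.624-2 = 2.624; w = 4.624 - 0.2·(2.624) = 4.0992

4.0992


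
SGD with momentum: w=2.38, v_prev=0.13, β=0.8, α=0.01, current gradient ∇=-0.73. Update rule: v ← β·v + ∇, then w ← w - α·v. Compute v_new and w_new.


v_new = 0.8·0.13 - 0.73 = 0.104 - 0.73 = -0.626
w_new = 2.38 - 0.01·-0.626 = 2.38 + 0.00626 = 2.38626

v_new=-0.626, w_new=2.38626


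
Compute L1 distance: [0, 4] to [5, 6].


d = |0-5| + |4-6|
  = 5 + 2
  = 7

7


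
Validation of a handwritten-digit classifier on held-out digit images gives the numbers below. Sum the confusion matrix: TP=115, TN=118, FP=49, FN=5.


Total = TP + TN + FP + FN
= 115 + 118 + 49 + 5
= 287
(Predicted positive: 164, predicted negative: 123)

287


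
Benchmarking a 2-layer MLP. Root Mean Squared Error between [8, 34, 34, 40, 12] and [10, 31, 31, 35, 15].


MSE = 56/5 = 11.2
RMSE = √(56/5) = 3.3466

3.3466


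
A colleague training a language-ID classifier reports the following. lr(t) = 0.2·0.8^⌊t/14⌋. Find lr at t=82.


n_drops = ⌊82/14⌋ = 5
lr = 0.2·0.8^5 = 0.2·0.32768 = 0.065536

0.065536


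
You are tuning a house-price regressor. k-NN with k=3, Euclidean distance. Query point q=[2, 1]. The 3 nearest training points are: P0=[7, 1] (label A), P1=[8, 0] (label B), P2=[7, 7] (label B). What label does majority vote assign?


d(q,P0) = 5.0  (label A)
d(q,P1) = 6.0828  (label B)
d(q,P2) = 7.8102  (label B)
Votes: A=1, B=2
Majority → B

B


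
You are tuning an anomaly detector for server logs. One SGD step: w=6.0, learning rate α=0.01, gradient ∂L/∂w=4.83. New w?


w_new = w - α·∇
= 6.0 - 0.01·4.83
= 6.0 - 0.0483
= 5.9517

5.9517


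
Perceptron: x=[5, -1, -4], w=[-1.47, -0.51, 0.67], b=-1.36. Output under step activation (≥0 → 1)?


z = (5)·(-1.47) + (-1)·(-0.51) + (-4)·(0.67) - 1.36
  = -10.88
step(z) = 0 (z<0)

0


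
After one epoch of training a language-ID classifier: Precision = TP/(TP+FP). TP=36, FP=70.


Precision = TP/(TP+FP)
= 36/(36+70)
= 36/106 = 33.96%

33.96%


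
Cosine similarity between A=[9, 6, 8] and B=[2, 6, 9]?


A·B = 9·2 + 6·6 + 8·9 = 126
‖A‖ = √181 = 13.4536, ‖B‖ = √121 = 11
cos = 126/(√181·√121) = 126/√21901 = 0.8514

0.8514


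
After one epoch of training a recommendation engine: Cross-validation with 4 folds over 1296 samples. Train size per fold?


Fold size = 1296/4 = 324
Training per fold = 1296 - 324 = 972

972


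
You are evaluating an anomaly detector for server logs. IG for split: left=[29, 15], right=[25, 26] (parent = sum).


Parent = [54, 41], H_parent = 0.9864
H_left = 0.9257 (n=44), H_right = 0.9997 (n=51)
H_children = (44/95)·0.9257 + (51/95)·0.9997 = 0.9654
IG = 0.9864 - 0.9654 = 0.021

0.021


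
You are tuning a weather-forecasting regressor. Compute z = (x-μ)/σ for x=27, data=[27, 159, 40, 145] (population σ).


μ = 92.75, σ = 59.6338
z = (27 - 92.75)/59.6338 = -1.1026

-1.1026


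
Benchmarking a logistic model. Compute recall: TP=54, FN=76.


Recall = TP/(TP+FN)
= 54/(54+76)
= 54/130 = 41.54%

41.54%


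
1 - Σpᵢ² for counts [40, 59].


Probabilities: [40/99, 59/99] ≈ [0.404, 0.596]
Σpᵢ² = (1600 + 3481)/99² = 5081/9801
Gini = 1 - Σpᵢ² = 1 - 5081/9801 = 0.4816

0.4816
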